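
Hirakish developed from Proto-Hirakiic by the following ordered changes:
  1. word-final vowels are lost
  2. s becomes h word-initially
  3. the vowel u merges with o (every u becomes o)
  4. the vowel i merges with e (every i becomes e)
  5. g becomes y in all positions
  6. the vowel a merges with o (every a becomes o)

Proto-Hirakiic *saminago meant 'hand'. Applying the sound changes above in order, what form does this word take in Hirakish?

Hirakish: *saminago
  saminago → saminag   [apocope]
  saminag → haminag   [debuccalisation]
  haminag (rule 3 does not apply)
  haminag → hamenag   [vowel merger]
  hamenag → hamenay   [unconditioned shift]
  hamenay → homenoy   [vowel merger]
  giving Hirakish homenoy.

homenoy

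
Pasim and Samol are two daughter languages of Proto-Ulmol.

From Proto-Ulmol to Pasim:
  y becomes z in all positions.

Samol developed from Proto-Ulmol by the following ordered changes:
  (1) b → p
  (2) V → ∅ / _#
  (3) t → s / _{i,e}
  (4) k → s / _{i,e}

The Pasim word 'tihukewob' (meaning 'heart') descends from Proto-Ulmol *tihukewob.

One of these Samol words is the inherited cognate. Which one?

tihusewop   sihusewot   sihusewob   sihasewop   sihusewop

Samol: start from *tihukewob.
  rule 1 (unconditioned shift): tihukewob → tihukewop
  rule 2: no change — tihukewop
  rule 3 (palatalisation): tihukewop → sihukewop
  rule 4 (palatalisation): sihukewop → sihusewop
  ⇒ Samol sihusewop

sihusewop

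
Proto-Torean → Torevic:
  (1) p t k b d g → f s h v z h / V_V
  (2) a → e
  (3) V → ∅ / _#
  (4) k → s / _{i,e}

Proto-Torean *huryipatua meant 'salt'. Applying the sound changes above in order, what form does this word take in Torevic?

Torevic: start from *huryipatua.
  rule 1 (intervocalic lenition): huryipatua → huryifasua
  rule 2 (vowel merger): huryifasua → huryifesue
  rule 3 (apocope): huryifesue → huryifesu
  rule 4: no change — huryifesu
  ⇒ Torevic huryifesu

huryifesu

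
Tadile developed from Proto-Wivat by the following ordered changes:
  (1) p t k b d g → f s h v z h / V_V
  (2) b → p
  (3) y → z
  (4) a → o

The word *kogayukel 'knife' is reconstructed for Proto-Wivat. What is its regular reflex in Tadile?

kohozuhel

Tadile: *kogayukel > kohayuhel > kohazuhel > kohozuhel  (by intervocalic lenition, unconditioned shift, vowel merger)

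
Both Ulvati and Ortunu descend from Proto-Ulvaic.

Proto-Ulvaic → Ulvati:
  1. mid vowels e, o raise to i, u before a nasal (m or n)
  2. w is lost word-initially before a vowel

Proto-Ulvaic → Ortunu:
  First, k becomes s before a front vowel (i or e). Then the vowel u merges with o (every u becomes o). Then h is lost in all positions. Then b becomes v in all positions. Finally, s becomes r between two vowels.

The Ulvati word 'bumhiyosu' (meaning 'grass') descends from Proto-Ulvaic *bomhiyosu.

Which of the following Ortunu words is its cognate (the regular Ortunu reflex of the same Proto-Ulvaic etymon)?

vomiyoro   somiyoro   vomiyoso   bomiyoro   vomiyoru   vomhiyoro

vomiyoro

Ortunu: start from *bomhiyosu.
  rule 1: no change — bomhiyosu
  rule 2 (vowel merger): bomhiyosu → bomhiyoso
  rule 3 (h-loss): bomhiyoso → bomiyoso
  rule 4 (unconditioned shift): bomiyoso → vomiyoso
  rule 5 (rhotacism): vomiyoso → vomiyoro
  ⇒ Ortunu vomiyoro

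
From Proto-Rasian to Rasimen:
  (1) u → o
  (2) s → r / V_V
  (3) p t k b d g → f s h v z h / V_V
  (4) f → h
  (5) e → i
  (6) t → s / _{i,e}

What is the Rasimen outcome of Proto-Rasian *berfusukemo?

birhorohimo

Rasimen: *berfusukemo > berfosokemo > berforokemo > berforohemo > berhorohemo > birhorohimo  (by vowel merger, rhotacism, intervocalic lenition, unconditioned shift, vowel merger)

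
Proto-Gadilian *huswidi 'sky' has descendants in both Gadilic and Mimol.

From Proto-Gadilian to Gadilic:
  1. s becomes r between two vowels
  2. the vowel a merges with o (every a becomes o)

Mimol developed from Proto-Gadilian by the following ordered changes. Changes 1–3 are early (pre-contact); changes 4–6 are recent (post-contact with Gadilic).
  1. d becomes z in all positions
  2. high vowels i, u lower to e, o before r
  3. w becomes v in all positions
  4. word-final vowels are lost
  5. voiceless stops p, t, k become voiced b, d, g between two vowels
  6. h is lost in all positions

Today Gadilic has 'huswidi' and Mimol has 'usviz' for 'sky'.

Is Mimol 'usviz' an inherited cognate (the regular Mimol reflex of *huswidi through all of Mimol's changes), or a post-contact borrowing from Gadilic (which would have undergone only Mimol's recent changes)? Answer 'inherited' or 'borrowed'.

inherited

If inherited, *huswidi would pass through all of Mimol's changes:
Mimol: start from *huswidi.
  rule 1 (unconditioned shift): huswidi → huswizi
  rule 2: no change — huswizi
  rule 3 (unconditioned shift): huswizi → husvizi
  rule 4 (apocope): husvizi → husviz
  rule 5: no change — husviz
  rule 6 (h-loss): husviz → usviz
  ⇒ Mimol usviz
If borrowed from Gadilic 'huswidi' after the early changes, it would undergo only the recent ones:
  rule 4 (apocope): huswidi → huswid
  rule 5 (intervocalic voicing): no change (huswid)
  rule 6 (h-loss): huswid → uswid
  ⇒ as a loan: uswid
Mimol 'usviz' matches the inherited outcome exactly, so it is an inherited cognate, not a loan.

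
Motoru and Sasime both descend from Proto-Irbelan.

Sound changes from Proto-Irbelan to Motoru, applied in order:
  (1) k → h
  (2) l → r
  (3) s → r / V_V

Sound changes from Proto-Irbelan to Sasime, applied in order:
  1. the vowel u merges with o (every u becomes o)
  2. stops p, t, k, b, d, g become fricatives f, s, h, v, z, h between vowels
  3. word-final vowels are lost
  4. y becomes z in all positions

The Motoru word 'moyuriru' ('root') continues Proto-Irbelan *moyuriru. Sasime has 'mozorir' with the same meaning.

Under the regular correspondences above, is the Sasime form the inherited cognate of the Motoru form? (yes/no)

yes

Derive the expected Sasime reflex of *moyuriru:
Sasime: start from *moyuriru.
  rule 1 (vowel merger): moyuriru → moyoriro
  rule 2: no change — moyoriro
  rule 3 (apocope): moyoriro → moyorir
  rule 4 (unconditioned shift): moyorir → mozorir
  ⇒ Sasime mozorir
Sasime 'mozorir' matches the regular reflex exactly, so the pair is cognate.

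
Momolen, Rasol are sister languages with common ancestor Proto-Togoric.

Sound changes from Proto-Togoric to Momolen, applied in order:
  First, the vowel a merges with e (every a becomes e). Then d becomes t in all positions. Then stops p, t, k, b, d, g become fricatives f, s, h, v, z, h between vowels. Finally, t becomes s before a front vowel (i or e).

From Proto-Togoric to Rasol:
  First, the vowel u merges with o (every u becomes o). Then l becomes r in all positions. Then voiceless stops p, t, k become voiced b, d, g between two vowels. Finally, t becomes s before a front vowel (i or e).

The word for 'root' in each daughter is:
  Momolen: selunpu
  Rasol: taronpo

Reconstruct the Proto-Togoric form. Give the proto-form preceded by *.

Position 3: Momolen has l, Rasol has r. Momolen preserves l here (none of its changes turn any other segment into l), so the proto-segment is *l.
Position 7: Momolen has u, Rasol has o. Momolen preserves u here (none of its changes turn any other segment into u), so the proto-segment is *u.
Position 2: Momolen has e, Rasol has a. Rasol preserves a here (none of its changes turn any other segment into a), so the proto-segment is *a.
This points to *talunpu. Verify forward in each daughter:
Momolen: *talunpu
  talunpu → telunpu   [vowel merger]
  telunpu (rule 2 does not apply)
  telunpu (rule 3 does not apply)
  telunpu → selunpu   [palatalisation]
  giving Momolen selunpu.
Rasol: *talunpu
  talunpu → talonpo   [vowel merger]
  talonpo → taronpo   [unconditioned shift]
  taronpo (rule 3 does not apply)
  taronpo (rule 4 does not apply)
  giving Rasol taronpo.
No other proto-form is consistent with every reflex, so the reconstruction is *talunpu.

*talunpu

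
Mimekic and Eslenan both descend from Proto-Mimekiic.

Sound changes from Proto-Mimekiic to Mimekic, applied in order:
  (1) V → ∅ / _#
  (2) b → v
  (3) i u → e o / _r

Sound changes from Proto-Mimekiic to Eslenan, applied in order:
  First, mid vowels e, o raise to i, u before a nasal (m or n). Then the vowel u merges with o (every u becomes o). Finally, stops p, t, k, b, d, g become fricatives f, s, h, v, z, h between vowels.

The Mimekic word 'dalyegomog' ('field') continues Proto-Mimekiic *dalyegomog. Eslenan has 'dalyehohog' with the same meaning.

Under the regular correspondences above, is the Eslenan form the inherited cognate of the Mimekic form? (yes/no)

no

Derive the expected Eslenan reflex of *dalyegomog:
Eslenan: *dalyegomog
  dalyegomog → dalyegumog   [pre-nasal raising]
  dalyegumog → dalyegomog   [vowel merger]
  dalyegomog → dalyehomog   [intervocalic lenition]
  giving Eslenan dalyehomog.
The regular Eslenan reflex would be 'dalyehomog', but the attested form is 'dalyehohog'. The correspondence is irregular, so they are not cognates (the Eslenan form has a different source).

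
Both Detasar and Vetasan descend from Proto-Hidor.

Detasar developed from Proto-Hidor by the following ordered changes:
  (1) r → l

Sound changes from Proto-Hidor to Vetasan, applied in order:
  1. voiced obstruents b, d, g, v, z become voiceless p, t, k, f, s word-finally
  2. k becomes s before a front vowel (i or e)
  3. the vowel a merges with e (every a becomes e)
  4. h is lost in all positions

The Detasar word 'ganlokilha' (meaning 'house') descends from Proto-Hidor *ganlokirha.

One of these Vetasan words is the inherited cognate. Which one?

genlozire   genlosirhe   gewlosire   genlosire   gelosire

Vetasan: *ganlokirha
  ganlokirha (rule 1 does not apply)
  ganlokirha → ganlosirha   [palatalisation]
  ganlosirha → genlosirhe   [vowel merger]
  genlosirhe → genlosire   [h-loss]
  giving Vetasan genlosire.
Only 'genlosire' matches the regular Vetasan development of *ganlokirha.

genlosire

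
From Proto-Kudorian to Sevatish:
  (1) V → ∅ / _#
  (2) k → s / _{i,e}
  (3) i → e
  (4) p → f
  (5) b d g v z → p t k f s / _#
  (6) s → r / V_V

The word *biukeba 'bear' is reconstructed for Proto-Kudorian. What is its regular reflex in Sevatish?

Sevatish: *biukeba
  biukeba → biukeb   [apocope]
  biukeb → biuseb   [palatalisation]
  biuseb → beuseb   [vowel merger]
  beuseb (rule 4 does not apply)
  beuseb → beusep   [final devoicing]
  beusep → beurep   [rhotacism]
  giving Sevatish beurep.

beurep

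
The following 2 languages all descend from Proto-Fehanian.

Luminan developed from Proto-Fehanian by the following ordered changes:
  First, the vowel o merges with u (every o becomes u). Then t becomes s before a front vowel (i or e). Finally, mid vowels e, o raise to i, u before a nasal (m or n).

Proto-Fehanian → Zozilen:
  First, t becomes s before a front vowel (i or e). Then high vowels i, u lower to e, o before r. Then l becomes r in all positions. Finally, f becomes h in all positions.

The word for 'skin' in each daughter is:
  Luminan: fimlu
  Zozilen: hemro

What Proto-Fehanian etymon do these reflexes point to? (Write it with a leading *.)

*femlo

Position 1: Luminan has f, Zozilen has h. Luminan preserves f here (none of its changes turn any other segment into f), so the proto-segment is *f.
Position 4: Luminan has l, Zozilen has r. Luminan preserves l here (none of its changes turn any other segment into l), so the proto-segment is *l.
Continuing position by position gives *femlo; check it forward:
Luminan: *femlo
  femlo → femlu   [vowel merger]
  femlu (rule 2 does not apply)
  femlu → fimlu   [pre-nasal raising]
  giving Luminan fimlu.
Zozilen: *femlo
  femlo (rule 1 does not apply)
  femlo (rule 2 does not apply)
  femlo → femro   [unconditioned shift]
  femro → hemro   [unconditioned shift]
  giving Zozilen hemro.
No other proto-form is consistent with every reflex, so the reconstruction is *femlo.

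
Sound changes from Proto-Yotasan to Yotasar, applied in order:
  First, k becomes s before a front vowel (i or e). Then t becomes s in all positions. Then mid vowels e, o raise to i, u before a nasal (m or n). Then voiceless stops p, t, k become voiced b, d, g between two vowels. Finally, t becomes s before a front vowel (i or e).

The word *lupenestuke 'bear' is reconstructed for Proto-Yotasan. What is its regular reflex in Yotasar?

lubinessuse

Yotasar: *lupenestuke
  lupenestuke → lupenestuse   [palatalisation]
  lupenestuse → lupenessuse   [unconditioned shift]
  lupenessuse → lupinessuse   [pre-nasal raising]
  lupinessuse → lubinessuse   [intervocalic voicing]
  lubinessuse (rule 5 does not apply)
  giving Yotasar lubinessuse.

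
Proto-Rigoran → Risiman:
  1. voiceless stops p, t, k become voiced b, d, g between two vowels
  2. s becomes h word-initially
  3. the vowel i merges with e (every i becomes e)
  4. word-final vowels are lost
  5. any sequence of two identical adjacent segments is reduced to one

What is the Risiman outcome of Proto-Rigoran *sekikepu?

Risiman: *sekikepu > segigebu > hegigebu > hegegebu > hegegeb  (by intervocalic voicing, debuccalisation, vowel merger, apocope)

hegegeb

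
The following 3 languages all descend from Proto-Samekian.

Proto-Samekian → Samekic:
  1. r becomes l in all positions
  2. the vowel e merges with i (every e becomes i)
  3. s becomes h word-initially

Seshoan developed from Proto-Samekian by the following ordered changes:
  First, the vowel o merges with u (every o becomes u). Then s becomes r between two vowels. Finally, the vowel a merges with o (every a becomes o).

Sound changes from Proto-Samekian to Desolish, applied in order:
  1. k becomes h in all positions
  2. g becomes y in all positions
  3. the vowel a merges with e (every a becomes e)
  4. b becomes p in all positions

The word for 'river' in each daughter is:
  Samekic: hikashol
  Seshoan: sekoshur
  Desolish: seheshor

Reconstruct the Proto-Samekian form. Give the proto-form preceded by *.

*sekashor

Position 3: Samekic has k, Seshoan has k, Desolish has h. Samekic preserves k here (none of its changes turn any other segment into k), so the proto-segment is *k.
Position 1: Samekic has h, Seshoan has s, Desolish has s. Seshoan preserves s here (none of its changes turn any other segment into s), so the proto-segment is *s.
Verify the candidate proto-form against each daughter:
Samekic: start from *sekashor.
  rule 1 (unconditioned shift): sekashor → sekashol
  rule 2 (vowel merger): sekashol → sikashol
  rule 3 (debuccalisation): sikashol → hikashol
  ⇒ Samekic hikashol
Seshoan: *sekashor
  sekashor → sekashur   [vowel merger]
  sekashur (rule 2 does not apply)
  sekashur → sekoshur   [vowel merger]
  giving Seshoan sekoshur.
Desolish: start from *sekashor.
  rule 1 (unconditioned shift): sekashor → sehashor
  rule 2: no change — sehashor
  rule 3 (vowel merger): sehashor → seheshor
  rule 4: no change — seheshor
  ⇒ Desolish seheshor
Only *sekashor yields all of Samekic hikashol, Seshoan sekoshur, Desolish seheshor.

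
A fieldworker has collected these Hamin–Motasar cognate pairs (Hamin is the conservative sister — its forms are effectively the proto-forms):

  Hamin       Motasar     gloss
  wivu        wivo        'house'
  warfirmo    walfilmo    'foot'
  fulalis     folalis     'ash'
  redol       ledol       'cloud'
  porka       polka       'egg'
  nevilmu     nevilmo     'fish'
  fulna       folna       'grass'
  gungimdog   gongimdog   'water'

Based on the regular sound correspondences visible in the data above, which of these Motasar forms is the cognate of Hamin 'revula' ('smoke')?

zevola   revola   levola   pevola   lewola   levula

redol ~ ledol — Hamin r corresponds to Motasar l word-initially before a front vowel.
fulalis ~ folalis, fulna ~ folna — Hamin u corresponds to Motasar o after a consonant, before a consonant other than r, m, n, p, b, f, v.
Applying these to Hamin 'revula':
  revula → levula   (r→l word-initially before a front vowel)
  levula → levola   (u→o after a consonant, before a consonant other than r, m, n, p, b, f, v)
So the Motasar cognate is 'levola'.

levola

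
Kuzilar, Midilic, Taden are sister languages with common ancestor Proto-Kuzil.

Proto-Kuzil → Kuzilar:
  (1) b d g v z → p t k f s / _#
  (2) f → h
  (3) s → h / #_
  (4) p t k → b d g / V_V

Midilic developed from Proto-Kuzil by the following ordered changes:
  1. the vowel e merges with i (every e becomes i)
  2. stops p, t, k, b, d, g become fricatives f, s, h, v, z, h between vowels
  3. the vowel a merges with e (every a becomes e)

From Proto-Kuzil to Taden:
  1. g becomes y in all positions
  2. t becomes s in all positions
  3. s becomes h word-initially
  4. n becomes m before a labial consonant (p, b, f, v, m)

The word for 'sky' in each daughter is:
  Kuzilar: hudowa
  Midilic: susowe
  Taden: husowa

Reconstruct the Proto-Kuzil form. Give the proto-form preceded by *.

Position 1: Kuzilar has h, Midilic has s, Taden has h. Taking the neighbouring segments as reconstructed: Kuzilar h could go back to *f or *s or *h; Midilic s can only go back to *s; Taden h could go back to *t or *s or *h — the one source consistent with every daughter is *s.
Position 3: Kuzilar has d, Midilic has s, Taden has s. Taking the neighbouring segments as reconstructed: Kuzilar d could go back to *t or *d; Midilic s could go back to *t or *s; Taden s could go back to *t or *s — the one source consistent with every daughter is *t.
Verify the candidate proto-form against each daughter:
Kuzilar: *sutowa
  sutowa (rule 1 does not apply)
  sutowa (rule 2 does not apply)
  sutowa → hutowa   [debuccalisation]
  hutowa → hudowa   [intervocalic voicing]
  giving Kuzilar hudowa.
Midilic: *sutowa > susowa > susowe  (by intervocalic lenition, vowel merger)
Taden: start from *sutowa.
  rule 1: no change — sutowa
  rule 2 (unconditioned shift): sutowa → susowa
  rule 3 (debuccalisation): susowa → husowa
  rule 4: no change — husowa
  ⇒ Taden husowa
No other proto-form is consistent with every reflex, so the reconstruction is *sutowa.

*sutowa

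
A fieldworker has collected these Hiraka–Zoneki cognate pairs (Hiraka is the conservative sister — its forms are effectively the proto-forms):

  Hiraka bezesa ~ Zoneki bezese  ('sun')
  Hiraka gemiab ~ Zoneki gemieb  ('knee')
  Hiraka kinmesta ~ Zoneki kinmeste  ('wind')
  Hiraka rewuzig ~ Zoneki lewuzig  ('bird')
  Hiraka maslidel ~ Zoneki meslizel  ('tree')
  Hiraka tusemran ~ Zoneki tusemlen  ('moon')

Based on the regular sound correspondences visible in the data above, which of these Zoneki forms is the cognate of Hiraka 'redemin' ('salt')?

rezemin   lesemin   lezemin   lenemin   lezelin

lezemin

rewuzig ~ lewuzig — Hiraka r corresponds to Zoneki l word-initially before a front vowel.
maslidel ~ meslizel — Hiraka d corresponds to Zoneki z between vowels (before a front vowel).
Applying these to Hiraka 'redemin':
  redemin → ledemin   (r→l word-initially before a front vowel)
  ledemin → lezemin   (d→z between vowels (before a front vowel))
So the Zoneki cognate is 'lezemin'.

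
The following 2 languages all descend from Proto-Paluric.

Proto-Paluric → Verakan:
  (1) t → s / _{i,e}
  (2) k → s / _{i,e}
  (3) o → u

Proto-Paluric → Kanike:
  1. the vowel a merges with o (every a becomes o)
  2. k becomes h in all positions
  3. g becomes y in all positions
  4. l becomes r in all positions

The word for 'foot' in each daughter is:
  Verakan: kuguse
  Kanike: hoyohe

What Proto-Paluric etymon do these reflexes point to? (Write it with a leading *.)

Position 5: Verakan has s, Kanike has h. Taking the neighbouring segments as reconstructed: Verakan s could go back to *t or *k or *s; Kanike h could go back to *k or *h — the one source consistent with every daughter is *k.
Position 2: Verakan has u, Kanike has o. Taking the neighbouring segments as reconstructed: Verakan u could go back to *o or *u; Kanike o could go back to *a or *o — the one source consistent with every daughter is *o.
Position 4: Verakan has u, Kanike has o. Taking the neighbouring segments as reconstructed: Verakan u could go back to *o or *u; Kanike o could go back to *a or *o — the one source consistent with every daughter is *o.
This points to *kogoke. Verify forward in each daughter:
Verakan: *kogoke > kogose > kuguse  (by palatalisation, vowel merger)
Kanike: start from *kogoke.
  rule 1: no change — kogoke
  rule 2 (unconditioned shift): kogoke → hogohe
  rule 3 (unconditioned shift): hogohe → hoyohe
  rule 4: no change — hoyohe
  ⇒ Kanike hoyohe
*kogoke is the unique common source.

*kogoke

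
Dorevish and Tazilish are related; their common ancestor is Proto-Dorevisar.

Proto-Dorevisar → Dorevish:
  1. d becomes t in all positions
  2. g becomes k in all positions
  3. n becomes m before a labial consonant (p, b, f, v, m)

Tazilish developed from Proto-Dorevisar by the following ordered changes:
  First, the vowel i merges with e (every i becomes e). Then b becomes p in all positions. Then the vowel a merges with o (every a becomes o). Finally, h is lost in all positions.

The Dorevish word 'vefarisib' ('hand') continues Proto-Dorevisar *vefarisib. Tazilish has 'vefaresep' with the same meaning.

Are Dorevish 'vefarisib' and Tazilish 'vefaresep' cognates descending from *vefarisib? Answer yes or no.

no

Derive the expected Tazilish reflex of *vefarisib:
Tazilish: *vefarisib > vefareseb > vefaresep > veforesep  (by vowel merger, unconditioned shift, vowel merger)
The regular Tazilish reflex would be 'veforesep', but the attested form is 'vefaresep'. The correspondence is irregular, so they are not cognates (the Tazilish form has a different source).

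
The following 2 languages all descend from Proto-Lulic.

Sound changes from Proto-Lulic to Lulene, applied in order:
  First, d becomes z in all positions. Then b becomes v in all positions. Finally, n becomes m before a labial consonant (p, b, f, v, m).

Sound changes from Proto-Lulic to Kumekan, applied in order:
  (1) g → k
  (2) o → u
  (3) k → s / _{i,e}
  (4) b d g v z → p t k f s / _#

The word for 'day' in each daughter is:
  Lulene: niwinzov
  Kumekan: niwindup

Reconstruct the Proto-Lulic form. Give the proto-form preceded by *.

*niwindob

Position 7: Lulene has o, Kumekan has u. Lulene preserves o here (none of its changes turn any other segment into o), so the proto-segment is *o.
Position 6: Lulene has z, Kumekan has d. Kumekan preserves d here (none of its changes turn any other segment into d), so the proto-segment is *d.
This points to *niwindob. Verify forward in each daughter:
Lulene: *niwindob > niwinzob > niwinzov  (by unconditioned shift, unconditioned shift)
Kumekan: *niwindob
  niwindob (rule 1 does not apply)
  niwindob → niwindub   [vowel merger]
  niwindub (rule 3 does not apply)
  niwindub → niwindup   [final devoicing]
  giving Kumekan niwindup.
*niwindob is the unique common source.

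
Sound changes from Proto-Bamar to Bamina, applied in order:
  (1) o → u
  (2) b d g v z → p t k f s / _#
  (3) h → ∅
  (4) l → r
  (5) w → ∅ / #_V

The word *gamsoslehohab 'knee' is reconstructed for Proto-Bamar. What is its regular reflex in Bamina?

Bamina: *gamsoslehohab > gamsuslehuhab > gamsuslehuhap > gamsusleuap > gamsusreuap  (by vowel merger, final devoicing, h-loss, unconditioned shift)

gamsusreuap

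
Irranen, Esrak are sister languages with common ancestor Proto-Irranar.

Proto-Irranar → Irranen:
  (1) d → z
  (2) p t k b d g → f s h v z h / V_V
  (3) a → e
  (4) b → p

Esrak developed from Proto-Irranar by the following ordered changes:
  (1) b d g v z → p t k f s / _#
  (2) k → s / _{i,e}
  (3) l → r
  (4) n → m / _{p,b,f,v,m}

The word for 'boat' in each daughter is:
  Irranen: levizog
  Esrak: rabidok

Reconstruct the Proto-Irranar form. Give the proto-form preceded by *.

Position 7: Irranen has g, Esrak has k. Irranen preserves g here (none of its changes turn any other segment into g), so the proto-segment is *g.
Position 3: Irranen has v, Esrak has b. Esrak preserves b here (none of its changes turn any other segment into b), so the proto-segment is *b.
This points to *labidog. Verify forward in each daughter:
Irranen: start from *labidog.
  rule 1 (unconditioned shift): labidog → labizog
  rule 2 (intervocalic lenition): labizog → lavizog
  rule 3 (vowel merger): lavizog → levizog
  rule 4: no change — levizog
  ⇒ Irranen levizog
Esrak: start from *labidog.
  rule 1 (final devoicing): labidog → labidok
  rule 2: no change — labidok
  rule 3 (unconditioned shift): labidok → rabidok
  rule 4: no change — rabidok
  ⇒ Esrak rabidok
*labidog is the unique common source.

*labidog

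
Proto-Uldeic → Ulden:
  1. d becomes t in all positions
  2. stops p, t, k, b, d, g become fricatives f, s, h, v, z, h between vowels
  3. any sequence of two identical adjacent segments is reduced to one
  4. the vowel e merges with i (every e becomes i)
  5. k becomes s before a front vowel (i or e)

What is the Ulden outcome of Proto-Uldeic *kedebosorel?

sisivosoril

Ulden: *kedebosorel > ketebosorel > kesevosorel > kisivosoril > sisivosoril  (by unconditioned shift, intervocalic lenition, vowel merger, palatalisation)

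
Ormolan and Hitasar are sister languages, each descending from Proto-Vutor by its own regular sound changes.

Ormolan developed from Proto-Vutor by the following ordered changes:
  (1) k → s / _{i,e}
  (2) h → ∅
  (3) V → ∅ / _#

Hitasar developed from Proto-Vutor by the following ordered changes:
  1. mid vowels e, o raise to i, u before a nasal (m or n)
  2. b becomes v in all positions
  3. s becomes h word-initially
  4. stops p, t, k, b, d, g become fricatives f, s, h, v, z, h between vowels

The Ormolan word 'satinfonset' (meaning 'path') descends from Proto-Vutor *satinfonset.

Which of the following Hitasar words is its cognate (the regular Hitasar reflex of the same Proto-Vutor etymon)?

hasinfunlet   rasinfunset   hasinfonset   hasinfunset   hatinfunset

hasinfunset

Hitasar: *satinfonset > satinfunset > hatinfunset > hasinfunset  (by pre-nasal raising, debuccalisation, intervocalic lenition)
Only 'hasinfunset' matches the regular Hitasar development of *satinfonset.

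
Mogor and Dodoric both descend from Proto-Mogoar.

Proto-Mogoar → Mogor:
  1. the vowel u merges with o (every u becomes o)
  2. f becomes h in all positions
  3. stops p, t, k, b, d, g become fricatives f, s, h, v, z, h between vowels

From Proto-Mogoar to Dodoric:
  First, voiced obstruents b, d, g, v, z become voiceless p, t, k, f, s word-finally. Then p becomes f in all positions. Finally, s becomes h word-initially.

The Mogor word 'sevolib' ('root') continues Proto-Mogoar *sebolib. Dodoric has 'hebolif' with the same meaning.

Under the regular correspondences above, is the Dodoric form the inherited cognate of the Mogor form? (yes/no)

yes

Derive the expected Dodoric reflex of *sebolib:
Dodoric: start from *sebolib.
  rule 1 (final devoicing): sebolib → sebolip
  rule 2 (unconditioned shift): sebolip → sebolif
  rule 3 (debuccalisation): sebolif → hebolif
  ⇒ Dodoric hebolif
Dodoric 'hebolif' matches the regular reflex exactly, so the pair is cognate.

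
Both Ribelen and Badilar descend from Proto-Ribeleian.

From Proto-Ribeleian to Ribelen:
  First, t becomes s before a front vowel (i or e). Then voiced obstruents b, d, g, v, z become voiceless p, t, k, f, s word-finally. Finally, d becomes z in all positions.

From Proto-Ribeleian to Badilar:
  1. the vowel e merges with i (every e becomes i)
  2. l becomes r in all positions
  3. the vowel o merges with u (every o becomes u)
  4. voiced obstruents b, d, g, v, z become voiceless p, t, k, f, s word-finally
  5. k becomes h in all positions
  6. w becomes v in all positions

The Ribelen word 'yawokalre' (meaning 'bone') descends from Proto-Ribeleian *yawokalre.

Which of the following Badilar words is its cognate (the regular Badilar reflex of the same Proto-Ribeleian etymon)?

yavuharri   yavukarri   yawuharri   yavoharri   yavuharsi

Badilar: *yawokalre
  yawokalre → yawokalri   [vowel merger]
  yawokalri → yawokarri   [unconditioned shift]
  yawokarri → yawukarri   [vowel merger]
  yawukarri (rule 4 does not apply)
  yawukarri → yawuharri   [unconditioned shift]
  yawuharri → yavuharri   [unconditioned shift]
  giving Badilar yavuharri.

yavuharri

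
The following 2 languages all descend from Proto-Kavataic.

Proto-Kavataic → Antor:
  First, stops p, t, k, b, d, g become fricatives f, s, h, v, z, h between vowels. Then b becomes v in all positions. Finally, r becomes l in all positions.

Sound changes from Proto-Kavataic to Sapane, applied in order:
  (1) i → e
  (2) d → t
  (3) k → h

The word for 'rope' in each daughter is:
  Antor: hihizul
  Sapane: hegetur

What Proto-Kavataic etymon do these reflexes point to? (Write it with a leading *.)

Position 2: Antor has i, Sapane has e. Antor preserves i here (none of its changes turn any other segment into i), so the proto-segment is *i.
Position 5: Antor has z, Sapane has t. Taking the neighbouring segments as reconstructed: Antor z could go back to *d or *z; Sapane t could go back to *t or *d — the one source consistent with every daughter is *d.
Position 7: Antor has l, Sapane has r. Sapane preserves r here (none of its changes turn any other segment into r), so the proto-segment is *r.
Verify the candidate proto-form against each daughter:
Antor: *higidur > hihizur > hihizul  (by intervocalic lenition, unconditioned shift)
Sapane: *higidur
  higidur → hegedur   [vowel merger]
  hegedur → hegetur   [unconditioned shift]
  hegetur (rule 3 does not apply)
  giving Sapane hegetur.
No other proto-form is consistent with every reflex, so the reconstruction is *higidur.

*higidur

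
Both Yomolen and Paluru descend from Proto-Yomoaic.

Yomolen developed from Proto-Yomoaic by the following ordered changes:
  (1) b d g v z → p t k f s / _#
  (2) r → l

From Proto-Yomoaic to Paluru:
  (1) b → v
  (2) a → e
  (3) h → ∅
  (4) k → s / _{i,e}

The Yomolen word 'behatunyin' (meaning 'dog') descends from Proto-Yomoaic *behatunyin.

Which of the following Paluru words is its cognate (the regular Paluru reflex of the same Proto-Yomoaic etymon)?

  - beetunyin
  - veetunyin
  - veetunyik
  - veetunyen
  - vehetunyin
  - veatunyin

veetunyin

Paluru: start from *behatunyin.
  rule 1 (unconditioned shift): behatunyin → vehatunyin
  rule 2 (vowel merger): vehatunyin → vehetunyin
  rule 3 (h-loss): vehetunyin → veetunyin
  rule 4: no change — veetunyin
  ⇒ Paluru veetunyin
The other candidates each miss or misapply at least one Paluru change.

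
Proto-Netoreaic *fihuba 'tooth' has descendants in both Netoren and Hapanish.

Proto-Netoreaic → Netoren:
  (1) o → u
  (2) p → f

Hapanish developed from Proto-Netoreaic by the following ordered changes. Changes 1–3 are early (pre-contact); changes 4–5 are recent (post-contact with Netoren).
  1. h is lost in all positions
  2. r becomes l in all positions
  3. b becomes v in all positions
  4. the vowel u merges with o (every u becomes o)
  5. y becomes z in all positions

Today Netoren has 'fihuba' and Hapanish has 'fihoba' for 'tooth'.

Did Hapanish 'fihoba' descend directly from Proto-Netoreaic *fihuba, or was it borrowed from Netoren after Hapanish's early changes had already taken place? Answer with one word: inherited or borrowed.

borrowed

If inherited, *fihuba would pass through all of Hapanish's changes:
Hapanish: *fihuba
  fihuba → fiuba   [h-loss]
  fiuba (rule 2 does not apply)
  fiuba → fiuva   [unconditioned shift]
  fiuva → fiova   [vowel merger]
  fiova (rule 5 does not apply)
  giving Hapanish fiova.
If borrowed from Netoren 'fihuba' after the early changes, it would undergo only the recent ones:
  rule 4 (vowel merger): fihuba → fihoba
  rule 5 (unconditioned shift): no change (fihoba)
  ⇒ as a loan: fihoba
Hapanish 'fihoba' matches the loan outcome 'fihoba', not the inherited 'fiova' — it skipped the early Hapanish changes, so it was borrowed from Netoren.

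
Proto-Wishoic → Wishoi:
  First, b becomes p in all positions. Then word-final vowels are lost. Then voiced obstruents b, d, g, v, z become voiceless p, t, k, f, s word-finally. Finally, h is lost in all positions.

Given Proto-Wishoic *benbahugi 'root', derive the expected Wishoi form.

Wishoi: *benbahugi > penpahugi > penpahug > penpahuk > penpauk  (by unconditioned shift, apocope, final devoicing, h-loss)

penpauk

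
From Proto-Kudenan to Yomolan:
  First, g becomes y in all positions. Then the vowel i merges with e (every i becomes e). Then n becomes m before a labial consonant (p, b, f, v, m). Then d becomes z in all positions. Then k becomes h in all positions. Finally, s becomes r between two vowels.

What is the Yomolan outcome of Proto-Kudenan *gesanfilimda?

yeramfelemza

Yomolan: *gesanfilimda
  gesanfilimda → yesanfilimda   [unconditioned shift]
  yesanfilimda → yesanfelemda   [vowel merger]
  yesanfelemda → yesamfelemda   [nasal place assimilation]
  yesamfelemda → yesamfelemza   [unconditioned shift]
  yesamfelemza (rule 5 does not apply)
  yesamfelemza → yeramfelemza   [rhotacism]
  giving Yomolan yeramfelemza.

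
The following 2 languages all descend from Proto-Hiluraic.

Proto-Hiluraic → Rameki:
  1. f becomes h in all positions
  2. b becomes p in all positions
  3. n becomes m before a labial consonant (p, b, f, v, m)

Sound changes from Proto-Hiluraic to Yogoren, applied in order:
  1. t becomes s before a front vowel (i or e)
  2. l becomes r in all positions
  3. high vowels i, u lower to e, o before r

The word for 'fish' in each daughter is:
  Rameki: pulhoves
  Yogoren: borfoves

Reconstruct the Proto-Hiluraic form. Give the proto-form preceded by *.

*bulfoves

Position 4: Rameki has h, Yogoren has f. Yogoren preserves f here (none of its changes turn any other segment into f), so the proto-segment is *f.
Position 2: Rameki has u, Yogoren has o. Rameki preserves u here (none of its changes turn any other segment into u), so the proto-segment is *u.
This points to *bulfoves. Verify forward in each daughter:
Rameki: *bulfoves > bulhoves > pulhoves  (by unconditioned shift, unconditioned shift)
Yogoren: *bulfoves > burfoves > borfoves  (by unconditioned shift, pre-rhotic lowering)
*bulfoves is the unique common source.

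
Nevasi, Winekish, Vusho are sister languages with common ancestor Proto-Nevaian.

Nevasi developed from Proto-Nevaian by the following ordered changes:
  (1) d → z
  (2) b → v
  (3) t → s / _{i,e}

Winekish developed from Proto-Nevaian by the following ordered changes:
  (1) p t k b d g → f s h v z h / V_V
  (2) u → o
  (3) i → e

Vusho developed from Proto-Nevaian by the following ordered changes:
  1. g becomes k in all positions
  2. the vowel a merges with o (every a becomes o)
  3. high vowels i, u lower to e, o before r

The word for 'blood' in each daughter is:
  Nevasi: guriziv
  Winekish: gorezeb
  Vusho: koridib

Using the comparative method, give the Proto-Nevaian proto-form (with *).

*guridib

Position 1: Nevasi has g, Winekish has g, Vusho has k. Nevasi preserves g here (none of its changes turn any other segment into g), so the proto-segment is *g.
Position 2: Nevasi has u, Winekish has o, Vusho has o. Nevasi preserves u here (none of its changes turn any other segment into u), so the proto-segment is *u.
Position 6: Nevasi has i, Winekish has e, Vusho has i. Nevasi preserves i here (none of its changes turn any other segment into i), so the proto-segment is *i.
Continuing position by position gives *guridib; check it forward:
Nevasi: start from *guridib.
  rule 1 (unconditioned shift): guridib → gurizib
  rule 2 (unconditioned shift): gurizib → guriziv
  rule 3: no change — guriziv
  ⇒ Nevasi guriziv
Winekish: *guridib > gurizib > gorizib > gorezeb  (by intervocalic lenition, vowel merger, vowel merger)
Vusho: *guridib > kuridib > koridib  (by unconditioned shift, pre-rhotic lowering)
*guridib is the unique common source.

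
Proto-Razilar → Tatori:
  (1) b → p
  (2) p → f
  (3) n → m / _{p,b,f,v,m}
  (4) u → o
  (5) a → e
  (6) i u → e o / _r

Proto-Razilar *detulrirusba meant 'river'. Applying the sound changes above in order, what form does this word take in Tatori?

detolrerosfe

Tatori: *detulrirusba
  detulrirusba → detulriruspa   [unconditioned shift]
  detulriruspa → detulrirusfa   [unconditioned shift]
  detulrirusfa (rule 3 does not apply)
  detulrirusfa → detolrirosfa   [vowel merger]
  detolrirosfa → detolrirosfe   [vowel merger]
  detolrirosfe → detolrerosfe   [pre-rhotic lowering]
  giving Tatori detolrerosfe.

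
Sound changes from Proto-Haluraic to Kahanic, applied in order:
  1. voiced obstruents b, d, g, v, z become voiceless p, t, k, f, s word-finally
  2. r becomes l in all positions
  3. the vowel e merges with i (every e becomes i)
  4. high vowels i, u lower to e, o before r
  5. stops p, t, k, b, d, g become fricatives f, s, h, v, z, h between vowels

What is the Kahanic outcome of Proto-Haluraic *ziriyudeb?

ziliyuzip

Kahanic: *ziriyudeb > ziriyudep > ziliyudep > ziliyudip > ziliyuzip  (by final devoicing, unconditioned shift, vowel merger, intervocalic lenition)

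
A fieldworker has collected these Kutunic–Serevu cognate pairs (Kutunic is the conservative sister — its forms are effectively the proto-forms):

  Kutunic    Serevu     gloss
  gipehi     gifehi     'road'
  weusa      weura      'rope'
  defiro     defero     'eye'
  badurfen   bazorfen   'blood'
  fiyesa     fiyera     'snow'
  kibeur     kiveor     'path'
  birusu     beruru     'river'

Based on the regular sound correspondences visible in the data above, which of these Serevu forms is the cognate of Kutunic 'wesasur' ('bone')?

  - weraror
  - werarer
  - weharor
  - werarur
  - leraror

weraror

weusa ~ weura, fiyesa ~ fiyera — Kutunic s corresponds to Serevu r between vowels (before a back vowel).
birusu ~ beruru — Kutunic s corresponds to Serevu r between vowels (before a back vowel).
badurfen ~ bazorfen — Kutunic u corresponds to Serevu o after a consonant, before r.
Applying these to Kutunic 'wesasur':
  wesasur → werasur   (s→r between vowels (before a back vowel))
  werasur → werarur   (s→r between vowels (before a back vowel))
  werarur → weraror   (u→o after a consonant, before r)
So the Serevu cognate is 'weraror'.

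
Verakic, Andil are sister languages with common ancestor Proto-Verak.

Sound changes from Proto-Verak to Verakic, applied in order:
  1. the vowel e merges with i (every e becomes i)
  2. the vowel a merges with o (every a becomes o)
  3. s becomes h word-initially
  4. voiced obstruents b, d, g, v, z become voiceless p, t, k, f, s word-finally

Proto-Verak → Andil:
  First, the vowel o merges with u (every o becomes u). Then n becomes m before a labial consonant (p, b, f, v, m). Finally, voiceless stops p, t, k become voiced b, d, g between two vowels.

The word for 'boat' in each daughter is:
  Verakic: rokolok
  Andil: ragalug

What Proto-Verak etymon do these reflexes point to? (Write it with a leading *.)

*rakalog

Position 2: Verakic has o, Andil has a. Andil preserves a here (none of its changes turn any other segment into a), so the proto-segment is *a.
Position 7: Verakic has k, Andil has g. Taking the neighbouring segments as reconstructed: Verakic k could go back to *k or *g; Andil g can only go back to *g — the one source consistent with every daughter is *g.
This points to *rakalog. Verify forward in each daughter:
Verakic: start from *rakalog.
  rule 1: no change — rakalog
  rule 2 (vowel merger): rakalog → rokolog
  rule 3: no change — rokolog
  rule 4 (final devoicing): rokolog → rokolok
  ⇒ Verakic rokolok
Andil: *rakalog
  rakalog → rakalug   [vowel merger]
  rakalug (rule 2 does not apply)
  rakalug → ragalug   [intervocalic voicing]
  giving Andil ragalug.
Only *rakalog yields all of Verakic rokolok, Andil ragalug.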